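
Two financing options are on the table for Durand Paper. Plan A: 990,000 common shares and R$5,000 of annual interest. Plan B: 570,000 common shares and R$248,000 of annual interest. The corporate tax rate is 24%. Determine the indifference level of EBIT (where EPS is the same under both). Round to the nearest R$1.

At indifference, (EBIT − 5,000)(1 − t)/990,000 = (EBIT − 248,000)(1 − t)/570,000.
The (1 − t) factor cancels: (EBIT − 5,000) × 570,000 = (EBIT − 248,000) × 990,000.
EBIT × (990,000 − 570,000) = 248,000 × 990,000 − 5,000 × 570,000 = 242,670,000,000, so EBIT = 242,670,000,000 ÷ 420,000 = 577,785.71.

R$577,786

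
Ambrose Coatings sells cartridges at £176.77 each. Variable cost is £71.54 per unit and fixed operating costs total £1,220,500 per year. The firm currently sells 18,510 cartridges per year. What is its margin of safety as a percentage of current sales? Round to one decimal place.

Each unit contributes £176.77 − £71.54 = £105.23. Break-even units = £1,220,500 ÷ £105.23 = 11,598.40; break-even revenue = 11,598.40 × £176.77 = £2,050,249.79.
Actual sales revenue = 18,510 × £176.77 = £3,272,012.70.
Margin of safety = (£3,272,012.70 − £2,050,249.79) ÷ £3,272,012.70 = 37.3%.

37.3%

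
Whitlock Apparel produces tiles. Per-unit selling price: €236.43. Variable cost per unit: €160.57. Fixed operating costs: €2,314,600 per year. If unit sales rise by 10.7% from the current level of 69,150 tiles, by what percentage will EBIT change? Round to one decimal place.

+19.1%

At 69,150 units, contribution = 69,150 × €75.86 = €5,245,719.00.
EBIT = €5,245,719.00 − €2,314,600 = €2,931,119.00.
Degree of operating leverage = €5,245,719.00 / €2,931,119.00 = 1.7897.
%ΔEBIT = DOL × %ΔSales = 1.7897 × +10.7% = +19.1%.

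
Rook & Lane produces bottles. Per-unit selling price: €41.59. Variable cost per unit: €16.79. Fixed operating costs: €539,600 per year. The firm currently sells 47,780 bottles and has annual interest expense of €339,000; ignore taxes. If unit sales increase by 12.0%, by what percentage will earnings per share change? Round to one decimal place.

+46.4%

Contribution at this volume is 47,780 × €24.80 = €1,184,944.00.
EBIT = €1,184,944.00 − €539,600 = €645,344.00.
Interest = €339,000.00, so EBIT − I = €306,344.00.
DCL = total CM / (EBIT − I) = €1,184,944.00 / €306,344.00 = 3.8680.
EPS therefore changes by 3.8680 × (+12.0%) = +46.4%.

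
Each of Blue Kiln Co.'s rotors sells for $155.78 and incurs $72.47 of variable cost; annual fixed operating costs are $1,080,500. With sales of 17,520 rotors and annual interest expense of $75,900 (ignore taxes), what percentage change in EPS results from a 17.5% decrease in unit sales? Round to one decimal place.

At 17,520 units, contribution = 17,520 × $83.31 = $1,459,591.20.
Subtracting fixed costs: EBIT = $1,459,591.20 − $1,080,500 = $379,091.20.
After interest of $75,900.00, pre-tax earnings = $303,191.20.
DCL = total CM / (EBIT − I) = $1,459,591.20 / $303,191.20 = 4.8141.
EPS therefore changes by 4.8141 × (-17.5%) = -84.2%.

-84.2%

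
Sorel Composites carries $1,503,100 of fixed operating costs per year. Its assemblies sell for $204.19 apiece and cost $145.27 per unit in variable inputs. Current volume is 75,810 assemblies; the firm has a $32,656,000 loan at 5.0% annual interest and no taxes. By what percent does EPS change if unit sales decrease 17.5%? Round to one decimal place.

-58.7%

At 75,810 units, contribution = 75,810 × $58.92 = $4,466,725.20.
Subtracting fixed costs: EBIT = $4,466,725.20 − $1,503,100 = $2,963,625.20.
After interest of $1,632,800.00, pre-tax earnings = $1,330,825.20.
Degree of combined leverage = contribution ÷ (EBIT − I) = $4,466,725.20 ÷ $1,330,825.20 = 3.3564.
%ΔEPS = DCL × %ΔSales = 3.3564 × -17.5% = -58.7%.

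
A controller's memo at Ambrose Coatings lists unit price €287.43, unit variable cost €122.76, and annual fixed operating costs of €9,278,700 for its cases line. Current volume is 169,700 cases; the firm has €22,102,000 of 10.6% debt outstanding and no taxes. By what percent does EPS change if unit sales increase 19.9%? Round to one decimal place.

At 169,700 units, contribution = 169,700 × €164.67 = €27,944,499.00.
Operating income = contribution − fixed costs = €27,944,499.00 − €9,278,700 = €18,665,799.00.
After interest of €2,342,812.00, pre-tax earnings = €16,322,987.00.
DCL = total CM / (EBIT − I) = €27,944,499.00 / €16,322,987.00 = 1.7120.
EPS therefore changes by 1.7120 × (+19.9%) = +34.1%.

+34.1%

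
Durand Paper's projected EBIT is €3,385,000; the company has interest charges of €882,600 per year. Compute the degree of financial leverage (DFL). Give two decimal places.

Interest = €882,600.00.
Degree of financial leverage = EBIT / (EBIT − interest) = €3,385,000 / €2,502,400.00 = 1.3527.

1.35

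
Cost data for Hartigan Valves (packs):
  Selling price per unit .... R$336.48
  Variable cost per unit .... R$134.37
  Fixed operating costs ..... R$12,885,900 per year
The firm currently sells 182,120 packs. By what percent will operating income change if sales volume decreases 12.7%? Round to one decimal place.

At 182,120 units, contribution = 182,120 × R$202.11 = R$36,808,273.20.
Subtracting fixed costs: EBIT = R$36,808,273.20 − R$12,885,900 = R$23,922,373.20.
So DOL = total CM / EBIT = R$36,808,273.20 / R$23,922,373.20 = 1.5387.
Operating income changes by 1.5387 × -12.7% = -19.5%.

-19.5%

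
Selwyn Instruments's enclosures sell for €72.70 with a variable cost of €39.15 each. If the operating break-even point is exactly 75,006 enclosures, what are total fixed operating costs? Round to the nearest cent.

€2,516,451.30

Contribution margin per unit = €72.70 − €39.15 = €33.55.
Fixed costs = break-even units × CM = 75,006 × €33.55 = €2,516,451.30.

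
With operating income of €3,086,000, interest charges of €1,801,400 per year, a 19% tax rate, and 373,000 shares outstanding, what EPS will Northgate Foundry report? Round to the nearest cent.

Pre-tax income = €3,086,000 − €1,801,400.00 = €1,284,600.00.
After tax at 19%: net income = €1,284,600.00 × 0.81 = €1,040,526.00.
EPS = €1,040,526.00 ÷ 373,000 = €2.79.

€2.79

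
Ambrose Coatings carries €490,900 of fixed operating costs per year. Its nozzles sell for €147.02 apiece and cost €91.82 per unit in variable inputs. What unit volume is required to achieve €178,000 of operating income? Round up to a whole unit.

12,118 nozzles

Unit CM = price − variable cost = €147.02 − €91.82 = €55.20.
Required volume = (fixed costs + target profit) ÷ CM = (€490,900 + €178,000) ÷ €55.20 = 12,117.75, so 12,118 nozzles.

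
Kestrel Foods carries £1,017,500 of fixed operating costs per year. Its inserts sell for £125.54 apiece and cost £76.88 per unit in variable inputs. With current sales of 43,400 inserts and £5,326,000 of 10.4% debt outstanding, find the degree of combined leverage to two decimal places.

At 43,400 units, contribution = 43,400 × £48.66 = £2,111,844.00.
Subtracting fixed costs: EBIT = £2,111,844.00 − £1,017,500 = £1,094,344.00. Interest = £553,904.00.
DOL = £2,111,844.00 ÷ £1,094,344.00 = 1.9298; DFL = £1,094,344.00 ÷ £540,440.00 = 2.0249.
DCL = DOL × DFL = 1.9298 × 2.0249 = 3.9077.

3.91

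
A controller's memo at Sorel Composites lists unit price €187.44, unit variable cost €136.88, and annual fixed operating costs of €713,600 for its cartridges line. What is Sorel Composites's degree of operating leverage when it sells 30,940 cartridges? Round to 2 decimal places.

At 30,940 units, contribution = 30,940 × €50.56 = €1,564,326.40.
Operating income = contribution − fixed costs = €1,564,326.40 − €713,600 = €850,726.40.
So DOL = total CM / EBIT = €1,564,326.40 / €850,726.40 = 1.8388.

1.84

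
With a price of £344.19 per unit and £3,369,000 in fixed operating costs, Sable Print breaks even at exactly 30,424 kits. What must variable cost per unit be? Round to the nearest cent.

£233.46

Contribution per unit must be FC / Q = £3,369,000 / 30,424 = £110.7349.
Variable cost per unit = £344.19 − £110.7349 = £233.46.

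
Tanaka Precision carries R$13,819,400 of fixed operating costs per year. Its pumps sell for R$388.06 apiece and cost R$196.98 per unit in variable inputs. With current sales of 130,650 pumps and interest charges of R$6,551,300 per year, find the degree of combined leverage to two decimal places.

At 130,650 units, contribution = 130,650 × R$191.08 = R$24,964,602.00.
EBIT = R$24,964,602.00 − R$13,819,400 = R$11,145,202.00. Interest = R$6,551,300.00.
DOL = R$24,964,602.00 ÷ R$11,145,202.00 = 2.2399; DFL = R$11,145,202.00 ÷ R$4,593,902.00 = 2.4261.
Combined leverage = 2.2399 × 2.4261 = 5.4342.

5.43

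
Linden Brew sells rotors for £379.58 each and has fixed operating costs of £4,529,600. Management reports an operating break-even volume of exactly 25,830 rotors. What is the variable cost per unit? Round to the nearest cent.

Contribution per unit must be FC / Q = £4,529,600 / 25,830 = £175.3620.
Variable cost per unit = £379.58 − £175.3620 = £204.22.

£204.22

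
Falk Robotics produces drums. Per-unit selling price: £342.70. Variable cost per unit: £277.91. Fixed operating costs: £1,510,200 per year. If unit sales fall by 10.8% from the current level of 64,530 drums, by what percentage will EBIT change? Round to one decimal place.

At 64,530 units, contribution = 64,530 × £64.79 = £4,180,898.70.
EBIT = £4,180,898.70 − £1,510,200 = £2,670,698.70.
DOL = contribution ÷ EBIT = £4,180,898.70 ÷ £2,670,698.70 = 1.5655.
Operating income changes by 1.5655 × -10.8% = -16.9%.

-16.9%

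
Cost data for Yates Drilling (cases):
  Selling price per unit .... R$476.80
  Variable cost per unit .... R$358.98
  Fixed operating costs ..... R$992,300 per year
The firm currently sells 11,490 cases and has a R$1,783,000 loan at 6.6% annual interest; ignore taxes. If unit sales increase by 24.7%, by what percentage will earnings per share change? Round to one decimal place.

At 11,490 units, contribution = 11,490 × R$117.82 = R$1,353,751.80.
Subtracting fixed costs: EBIT = R$1,353,751.80 − R$992,300 = R$361,451.80.
After interest of R$117,678.00, pre-tax earnings = R$243,773.80.
Degree of combined leverage = contribution ÷ (EBIT − I) = R$1,353,751.80 ÷ R$243,773.80 = 5.5533.
EPS therefore changes by 5.5533 × (+24.7%) = +137.2%.

+137.2%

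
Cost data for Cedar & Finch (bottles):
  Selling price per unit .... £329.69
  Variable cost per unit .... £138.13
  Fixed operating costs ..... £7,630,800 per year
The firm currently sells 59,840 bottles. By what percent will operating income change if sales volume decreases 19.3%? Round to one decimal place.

-57.7%

Total contribution margin = 59,840 × £191.56 = £11,462,950.40.
Operating income = contribution − fixed costs = £11,462,950.40 − £7,630,800 = £3,832,150.40.
Degree of operating leverage = £11,462,950.40 / £3,832,150.40 = 2.9913.
Operating income changes by 2.9913 × -19.3% = -57.7%.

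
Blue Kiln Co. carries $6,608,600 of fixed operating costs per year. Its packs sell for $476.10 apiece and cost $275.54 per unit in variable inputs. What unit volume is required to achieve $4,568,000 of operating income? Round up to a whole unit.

55,727 packs

Unit CM = price − variable cost = $476.10 − $275.54 = $200.56.
Units = (FC + target) / CM = ($6,608,600 + $4,568,000) / $200.56 = 55,726.96, so 55,727 packs.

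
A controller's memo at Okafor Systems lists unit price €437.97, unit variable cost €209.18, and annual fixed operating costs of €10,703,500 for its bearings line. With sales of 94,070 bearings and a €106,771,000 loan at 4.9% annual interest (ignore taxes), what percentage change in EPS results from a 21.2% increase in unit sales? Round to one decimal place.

At 94,070 units, contribution = 94,070 × €228.79 = €21,522,275.30.
EBIT = €21,522,275.30 − €10,703,500 = €10,818,775.30.
Interest = €5,231,779.00, so EBIT − I = €5,586,996.30.
Degree of combined leverage = contribution ÷ (EBIT − I) = €21,522,275.30 ÷ €5,586,996.30 = 3.8522.
EPS therefore changes by 3.8522 × (+21.2%) = +81.7%.

+81.7%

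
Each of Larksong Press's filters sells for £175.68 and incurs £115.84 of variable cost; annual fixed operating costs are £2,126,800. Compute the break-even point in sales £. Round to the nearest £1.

£6,243,921

CM per unit = £175.68 − £115.84 = £59.84; CM ratio = £59.84 / £175.68 = 0.3406.
Break-even revenue = fixed costs × price ÷ CM = £2,126,800 × £175.68 ÷ £59.84 = £6,243,921.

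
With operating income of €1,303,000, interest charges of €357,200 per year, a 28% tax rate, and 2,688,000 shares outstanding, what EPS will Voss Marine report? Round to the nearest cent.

Pre-tax income = €1,303,000 − €357,200.00 = €945,800.00.
Net income = €945,800.00 × (1 − 0.28) = €680,976.00.
EPS = €680,976.00 ÷ 2,688,000 = €0.25.

€0.25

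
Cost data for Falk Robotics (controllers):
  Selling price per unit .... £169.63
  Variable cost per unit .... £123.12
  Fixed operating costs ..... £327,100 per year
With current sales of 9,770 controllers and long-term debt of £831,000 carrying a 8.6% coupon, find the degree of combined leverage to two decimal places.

At 9,770 units, contribution = 9,770 × £46.51 = £454,402.70.
Operating income = contribution − fixed costs = £454,402.70 − £327,100 = £127,302.70. Interest = £71,466.00, so EBIT − I = £55,836.70.
DCL = contribution ÷ (EBIT − I) = £454,402.70 ÷ £55,836.70 = 8.1381.

8.14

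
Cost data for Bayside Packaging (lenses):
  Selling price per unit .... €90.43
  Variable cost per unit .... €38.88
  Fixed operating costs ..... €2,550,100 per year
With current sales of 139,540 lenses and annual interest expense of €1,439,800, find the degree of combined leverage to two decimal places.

At 139,540 units, contribution = 139,540 × €51.55 = €7,193,287.00.
Operating income = contribution − fixed costs = €7,193,287.00 − €2,550,100 = €4,643,187.00. Interest = €1,439,800.00, so EBIT − I = €3,203,387.00.
Degree of total leverage = total CM / (EBIT − interest) = €7,193,287.00 / €3,203,387.00 = 2.2455.

2.25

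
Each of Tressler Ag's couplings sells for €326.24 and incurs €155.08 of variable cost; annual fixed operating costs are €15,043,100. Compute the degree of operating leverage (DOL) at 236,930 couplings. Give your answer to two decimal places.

At 236,930 units, contribution = 236,930 × €171.16 = €40,552,938.80.
Subtracting fixed costs: EBIT = €40,552,938.80 − €15,043,100 = €25,509,838.80.
So DOL = total CM / EBIT = €40,552,938.80 / €25,509,838.80 = 1.5897.

1.59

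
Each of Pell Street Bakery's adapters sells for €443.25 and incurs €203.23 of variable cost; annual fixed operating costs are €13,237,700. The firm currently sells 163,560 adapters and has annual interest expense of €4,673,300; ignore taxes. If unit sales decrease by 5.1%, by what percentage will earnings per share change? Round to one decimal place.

At 163,560 units, contribution = 163,560 × €240.02 = €39,257,671.20.
Operating income = contribution − fixed costs = €39,257,671.20 − €13,237,700 = €26,019,971.20.
After interest of €4,673,300.00, pre-tax earnings = €21,346,671.20.
DCL = total CM / (EBIT − I) = €39,257,671.20 / €21,346,671.20 = 1.8391.
%ΔEPS = DCL × %ΔSales = 1.8391 × -5.1% = -9.4%.

-9.4%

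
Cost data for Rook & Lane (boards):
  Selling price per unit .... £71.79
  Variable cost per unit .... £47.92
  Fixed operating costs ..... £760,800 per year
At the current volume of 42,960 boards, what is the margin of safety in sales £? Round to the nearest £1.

Unit CM = price − variable cost = £71.79 − £47.92 = £23.87. Break-even units = £760,800 ÷ £23.87 = 31,872.64; break-even revenue = 31,872.64 × £71.79 = £2,288,137.08.
Actual sales revenue = 42,960 × £71.79 = £3,084,098.40.
Margin of safety = £3,084,098.40 − £2,288,137.08 = £795,961.

£795,961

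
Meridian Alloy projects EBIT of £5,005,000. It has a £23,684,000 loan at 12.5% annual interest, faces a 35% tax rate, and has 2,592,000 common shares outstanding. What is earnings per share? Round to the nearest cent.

Pre-tax income = £5,005,000 − £2,960,500.00 = £2,044,500.00.
Net income = £2,044,500.00 × (1 − 0.35) = £1,328,925.00.
EPS = £1,328,925.00 ÷ 2,592,000 = £0.51.

£0.51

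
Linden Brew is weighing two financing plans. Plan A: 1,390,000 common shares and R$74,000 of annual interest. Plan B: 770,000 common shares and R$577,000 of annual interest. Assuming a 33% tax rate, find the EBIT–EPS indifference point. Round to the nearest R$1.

R$1,201,694

Set EPS_A = EPS_B: (EBIT − R$74,000)(1 − 0.33) ÷ 1,390,000 = (EBIT − R$577,000)(1 − 0.33) ÷ 770,000.
The (1 − t) factor cancels: (EBIT − 74,000) × 770,000 = (EBIT − 577,000) × 1,390,000.
Solving, EBIT = (577,000·1,390,000 − 74,000·770,000) / (1,390,000 − 770,000) = 745,050,000,000 / 620,000 = 1,201,693.55.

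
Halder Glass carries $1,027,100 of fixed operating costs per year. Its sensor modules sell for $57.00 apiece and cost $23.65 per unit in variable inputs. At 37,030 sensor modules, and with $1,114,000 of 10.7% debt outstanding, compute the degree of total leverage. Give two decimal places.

13.93

Total contribution margin = 37,030 × $33.35 = $1,234,950.50.
Operating income = contribution − fixed costs = $1,234,950.50 − $1,027,100 = $207,850.50. Interest = $119,198.00.
DOL = $1,234,950.50 ÷ $207,850.50 = 5.9415; DFL = $207,850.50 ÷ $88,652.50 = 2.3446.
DCL = DOL × DFL = 5.9415 × 2.3446 = 13.9304.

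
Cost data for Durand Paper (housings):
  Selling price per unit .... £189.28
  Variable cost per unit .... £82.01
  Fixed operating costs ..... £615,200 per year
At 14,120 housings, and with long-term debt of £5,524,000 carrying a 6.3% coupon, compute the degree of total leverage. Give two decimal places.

2.75

Contribution at this volume is 14,120 × £107.27 = £1,514,652.40.
Operating income = contribution − fixed costs = £1,514,652.40 − £615,200 = £899,452.40. Interest = £348,012.00.
DOL = £1,514,652.40 ÷ £899,452.40 = 1.6840; DFL = £899,452.40 ÷ £551,440.40 = 1.6311.
DCL = DOL × DFL = 1.6840 × 1.6311 = 2.7468.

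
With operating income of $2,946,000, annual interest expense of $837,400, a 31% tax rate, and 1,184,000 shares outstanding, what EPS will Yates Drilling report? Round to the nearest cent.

$1.23

Interest = $837,400.00, so EBT = $2,946,000 − $837,400.00 = $2,108,600.00.
After tax at 31%: net income = $2,108,600.00 × 0.69 = $1,454,934.00.
Per share: $1,454,934.00 / 1,184,000 shares = $1.23.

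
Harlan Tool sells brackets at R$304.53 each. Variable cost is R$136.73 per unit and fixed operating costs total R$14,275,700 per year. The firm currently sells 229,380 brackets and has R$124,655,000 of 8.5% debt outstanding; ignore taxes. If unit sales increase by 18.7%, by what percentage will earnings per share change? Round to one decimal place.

Total contribution margin = 229,380 × R$167.80 = R$38,489,964.00.
Operating income = contribution − fixed costs = R$38,489,964.00 − R$14,275,700 = R$24,214,264.00.
After interest of R$10,595,675.00, pre-tax earnings = R$13,618,589.00.
DCL = total CM / (EBIT − I) = R$38,489,964.00 / R$13,618,589.00 = 2.8263.
%ΔEPS = DCL × %ΔSales = 2.8263 × +18.7% = +52.9%.

+52.9%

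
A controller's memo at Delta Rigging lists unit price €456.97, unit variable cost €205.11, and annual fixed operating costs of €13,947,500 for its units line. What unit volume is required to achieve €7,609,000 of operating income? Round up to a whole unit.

85,590 units

Unit CM = price − variable cost = €456.97 − €205.11 = €251.86.
Required volume = (fixed costs + target profit) ÷ CM = (€13,947,500 + €7,609,000) ÷ €251.86 = 85,589.22, so 85,590 units.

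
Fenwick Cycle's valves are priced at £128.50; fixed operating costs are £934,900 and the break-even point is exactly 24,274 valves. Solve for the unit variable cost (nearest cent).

Contribution per unit must be FC / Q = £934,900 / 24,274 = £38.5145.
Hence VC = price − CM = £128.50 − £38.5145 = £89.99.

£89.99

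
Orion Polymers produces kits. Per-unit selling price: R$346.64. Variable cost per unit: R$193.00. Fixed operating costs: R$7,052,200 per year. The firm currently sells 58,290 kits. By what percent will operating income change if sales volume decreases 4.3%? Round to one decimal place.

-20.2%

Total contribution margin = 58,290 × R$153.64 = R$8,955,675.60.
Operating income = contribution − fixed costs = R$8,955,675.60 − R$7,052,200 = R$1,903,475.60.
Degree of operating leverage = R$8,955,675.60 / R$1,903,475.60 = 4.7049.
Operating income changes by 4.7049 × -4.3% = -20.2%.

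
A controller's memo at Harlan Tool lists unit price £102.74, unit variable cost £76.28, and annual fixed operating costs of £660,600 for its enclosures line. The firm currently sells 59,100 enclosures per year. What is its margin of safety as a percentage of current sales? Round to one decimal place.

Each unit contributes £102.74 − £76.28 = £26.46. Break-even units = £660,600 ÷ £26.46 = 24,965.99; break-even revenue = 24,965.99 × £102.74 = £2,565,005.44.
Current sales = 59,100 × £102.74 = £6,071,934.00.
Margin of safety = (£6,071,934.00 − £2,565,005.44) ÷ £6,071,934.00 = 57.8%.

57.8%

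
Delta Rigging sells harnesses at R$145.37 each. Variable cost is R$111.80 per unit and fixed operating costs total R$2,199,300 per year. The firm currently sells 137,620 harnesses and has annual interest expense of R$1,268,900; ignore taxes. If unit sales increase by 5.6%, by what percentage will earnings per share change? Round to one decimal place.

At 137,620 units, contribution = 137,620 × R$33.57 = R$4,619,903.40.
Subtracting fixed costs: EBIT = R$4,619,903.40 − R$2,199,300 = R$2,420,603.40.
Interest = R$1,268,900.00, so EBIT − I = R$1,151,703.40.
DCL = total CM / (EBIT − I) = R$4,619,903.40 / R$1,151,703.40 = 4.0114.
EPS therefore changes by 4.0114 × (+5.6%) = +22.5%.

+22.5%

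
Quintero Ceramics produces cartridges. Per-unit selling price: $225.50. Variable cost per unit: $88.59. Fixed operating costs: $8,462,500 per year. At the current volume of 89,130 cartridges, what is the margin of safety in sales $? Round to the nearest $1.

Unit CM = price − variable cost = $225.50 − $88.59 = $136.91. Break-even units = $8,462,500 ÷ $136.91 = 61,810.68; break-even revenue = 61,810.68 × $225.50 = $13,938,308.01.
Actual sales revenue = 89,130 × $225.50 = $20,098,815.00.
Margin of safety = $20,098,815.00 − $13,938,308.01 = $6,160,507.

$6,160,507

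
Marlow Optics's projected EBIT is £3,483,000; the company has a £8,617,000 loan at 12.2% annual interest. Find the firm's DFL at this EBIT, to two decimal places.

1.43

Annual interest charges come to £1,051,274.00.
DFL = EBIT ÷ (EBIT − I) = £3,483,000 ÷ (£3,483,000 − £1,051,274.00) = £3,483,000 ÷ £2,431,726.00 = 1.4323.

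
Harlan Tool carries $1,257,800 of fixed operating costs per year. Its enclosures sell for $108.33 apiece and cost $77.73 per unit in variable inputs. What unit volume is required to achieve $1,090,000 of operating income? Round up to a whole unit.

76,726 enclosures

Contribution margin per unit = $108.33 − $77.73 = $30.60.
Need Q such that Q × $30.60 − $1,257,800 = $1,090,000, i.e. Q = $2,347,800 / $30.60 = 76,725.49 → 76,726.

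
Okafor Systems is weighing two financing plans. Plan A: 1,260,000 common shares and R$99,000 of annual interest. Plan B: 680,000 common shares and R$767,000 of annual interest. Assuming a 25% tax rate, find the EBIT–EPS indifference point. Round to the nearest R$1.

At indifference, (EBIT − 99,000)(1 − t)/1,260,000 = (EBIT − 767,000)(1 − t)/680,000.
The (1 − t) factor cancels: (EBIT − 99,000) × 680,000 = (EBIT − 767,000) × 1,260,000.
EBIT × (1,260,000 − 680,000) = 767,000 × 1,260,000 − 99,000 × 680,000 = 899,100,000,000, so EBIT = 899,100,000,000 ÷ 580,000 = 1,550,172.41.

R$1,550,172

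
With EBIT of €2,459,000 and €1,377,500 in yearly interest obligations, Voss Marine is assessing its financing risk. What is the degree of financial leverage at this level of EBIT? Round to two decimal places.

2.27

Interest = €1,377,500.00.
Degree of financial leverage = EBIT / (EBIT − interest) = €2,459,000 / €1,081,500.00 = 2.2737.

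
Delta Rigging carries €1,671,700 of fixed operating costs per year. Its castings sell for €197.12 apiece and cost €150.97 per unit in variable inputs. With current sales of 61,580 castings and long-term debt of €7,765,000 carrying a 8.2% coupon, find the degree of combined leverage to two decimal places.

Total contribution margin = 61,580 × €46.15 = €2,841,917.00.
Subtracting fixed costs: EBIT = €2,841,917.00 − €1,671,700 = €1,170,217.00. Interest = €636,730.00.
DOL = €2,841,917.00 ÷ €1,170,217.00 = 2.4285; DFL = €1,170,217.00 ÷ €533,487.00 = 2.1935.
DCL = DOL × DFL = 2.4285 × 2.1935 = 5.3269.

5.33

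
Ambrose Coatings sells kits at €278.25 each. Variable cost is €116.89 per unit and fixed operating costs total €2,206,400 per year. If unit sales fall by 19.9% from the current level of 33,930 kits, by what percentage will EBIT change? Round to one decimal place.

-33.3%

Total contribution margin = 33,930 × €161.36 = €5,474,944.80.
Operating income = contribution − fixed costs = €5,474,944.80 − €2,206,400 = €3,268,544.80.
So DOL = total CM / EBIT = €5,474,944.80 / €3,268,544.80 = 1.6750.
Operating income changes by 1.6750 × -19.9% = -33.3%.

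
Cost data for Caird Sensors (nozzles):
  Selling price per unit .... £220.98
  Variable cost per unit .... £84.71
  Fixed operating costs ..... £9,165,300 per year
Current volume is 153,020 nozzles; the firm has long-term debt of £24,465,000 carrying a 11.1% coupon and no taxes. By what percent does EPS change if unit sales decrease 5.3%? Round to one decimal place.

At 153,020 units, contribution = 153,020 × £136.27 = £20,852,035.40.
EBIT = £20,852,035.40 − £9,165,300 = £11,686,735.40.
Interest = £2,715,615.00, so EBIT − I = £8,971,120.40.
DCL = total CM / (EBIT − I) = £20,852,035.40 / £8,971,120.40 = 2.3244.
EPS therefore changes by 2.3244 × (-5.3%) = -12.3%.

-12.3%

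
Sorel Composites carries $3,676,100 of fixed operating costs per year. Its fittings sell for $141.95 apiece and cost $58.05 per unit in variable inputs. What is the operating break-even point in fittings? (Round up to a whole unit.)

Contribution margin per unit = $141.95 − $58.05 = $83.90.
Units to break even: $3,676,100 ÷ $83.90 = 43,815.26, rounded up to 43,816.

43,816 fittings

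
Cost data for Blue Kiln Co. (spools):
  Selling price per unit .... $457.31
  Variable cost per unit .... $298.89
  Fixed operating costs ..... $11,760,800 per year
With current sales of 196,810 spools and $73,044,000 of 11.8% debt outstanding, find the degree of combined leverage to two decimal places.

At 196,810 units, contribution = 196,810 × $158.42 = $31,178,640.20.
Subtracting fixed costs: EBIT = $31,178,640.20 − $11,760,800 = $19,417,840.20. Interest = $8,619,192.00, so EBIT − I = $10,798,648.20.
Degree of total leverage = total CM / (EBIT − interest) = $31,178,640.20 / $10,798,648.20 = 2.8873.

2.89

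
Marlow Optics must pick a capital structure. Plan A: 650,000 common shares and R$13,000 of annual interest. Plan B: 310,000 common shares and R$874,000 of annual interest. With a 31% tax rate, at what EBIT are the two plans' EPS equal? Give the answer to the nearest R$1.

At indifference, (EBIT − 13,000)(1 − t)/650,000 = (EBIT − 874,000)(1 − t)/310,000.
The (1 − t) factor cancels: (EBIT − 13,000) × 310,000 = (EBIT − 874,000) × 650,000.
Solving, EBIT = (874,000·650,000 − 13,000·310,000) / (650,000 − 310,000) = 564,070,000,000 / 340,000 = 1,659,029.41.

R$1,659,029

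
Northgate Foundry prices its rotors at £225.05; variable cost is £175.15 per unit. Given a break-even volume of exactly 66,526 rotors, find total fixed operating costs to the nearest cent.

£3,319,647.40

Unit CM = price − variable cost = £225.05 − £175.15 = £49.90.
Since BE = FC / CM, FC = 66,526 × £49.90 = £3,319,647.40.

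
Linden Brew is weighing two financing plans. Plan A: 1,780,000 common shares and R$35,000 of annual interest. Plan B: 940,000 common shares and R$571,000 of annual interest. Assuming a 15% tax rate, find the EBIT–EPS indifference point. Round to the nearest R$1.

R$1,170,810

Set EPS_A = EPS_B: (EBIT − R$35,000)(1 − 0.15) ÷ 1,780,000 = (EBIT − R$571,000)(1 − 0.15) ÷ 940,000.
Cancelling (1 − t) and cross-multiplying: 940,000·(EBIT − 35,000) = 1,780,000·(EBIT − 571,000).
Solving, EBIT = (571,000·1,780,000 − 35,000·940,000) / (1,780,000 − 940,000) = 983,480,000,000 / 840,000 = 1,170,809.52.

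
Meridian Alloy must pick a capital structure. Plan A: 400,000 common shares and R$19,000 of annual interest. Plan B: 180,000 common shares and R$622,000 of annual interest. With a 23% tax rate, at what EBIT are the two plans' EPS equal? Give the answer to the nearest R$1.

R$1,115,364

Set EPS_A = EPS_B: (EBIT − R$19,000)(1 − 0.23) ÷ 400,000 = (EBIT − R$622,000)(1 − 0.23) ÷ 180,000.
Cancelling (1 − t) and cross-multiplying: 180,000·(EBIT − 19,000) = 400,000·(EBIT − 622,000).
EBIT × (400,000 − 180,000) = 622,000 × 400,000 − 19,000 × 180,000 = 245,380,000,000, so EBIT = 245,380,000,000 ÷ 220,000 = 1,115,363.64.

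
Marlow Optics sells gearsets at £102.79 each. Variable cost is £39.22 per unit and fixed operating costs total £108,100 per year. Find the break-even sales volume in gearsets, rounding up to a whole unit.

Contribution margin per unit = £102.79 − £39.22 = £63.57.
Break-even volume = fixed costs ÷ CM per unit = £108,100 ÷ £63.57 = 1,700.49, so 1,701 gearsets.

1,701 gearsets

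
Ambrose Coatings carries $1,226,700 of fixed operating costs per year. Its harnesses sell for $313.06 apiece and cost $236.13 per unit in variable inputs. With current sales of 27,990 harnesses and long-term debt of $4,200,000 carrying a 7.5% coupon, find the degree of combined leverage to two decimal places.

Contribution at this volume is 27,990 × $76.93 = $2,153,270.70.
Subtracting fixed costs: EBIT = $2,153,270.70 − $1,226,700 = $926,570.70. Interest = $315,000.00.
DOL = $2,153,270.70 ÷ $926,570.70 = 2.3239; DFL = $926,570.70 ÷ $611,570.70 = 1.5151.
Combined leverage = 2.3239 × 1.5151 = 3.5209.

3.52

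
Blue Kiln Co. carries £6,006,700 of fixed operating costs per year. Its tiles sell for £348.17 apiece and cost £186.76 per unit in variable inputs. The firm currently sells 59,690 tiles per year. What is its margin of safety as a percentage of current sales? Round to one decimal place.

Contribution margin per unit = £348.17 − £186.76 = £161.41. Break-even units = £6,006,700 ÷ £161.41 = 37,213.93; break-even revenue = 37,213.93 × £348.17 = £12,956,773.06.
Actual sales revenue = 59,690 × £348.17 = £20,782,267.30.
Margin of safety = (£20,782,267.30 − £12,956,773.06) ÷ £20,782,267.30 = 37.7%.

37.7%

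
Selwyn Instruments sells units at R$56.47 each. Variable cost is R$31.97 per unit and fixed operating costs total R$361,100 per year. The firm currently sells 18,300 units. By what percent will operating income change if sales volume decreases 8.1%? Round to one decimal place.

-41.6%

Total contribution margin = 18,300 × R$24.50 = R$448,350.00.
Operating income = contribution − fixed costs = R$448,350.00 − R$361,100 = R$87,250.00.
So DOL = total CM / EBIT = R$448,350.00 / R$87,250.00 = 5.1387.
Operating income changes by 5.1387 × -8.1% = -41.6%.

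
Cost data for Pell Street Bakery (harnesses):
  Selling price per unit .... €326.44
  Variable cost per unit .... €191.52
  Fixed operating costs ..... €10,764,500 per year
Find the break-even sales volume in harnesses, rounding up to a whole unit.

Unit CM = price − variable cost = €326.44 − €191.52 = €134.92.
Break-even Q = €10,764,500 / €134.92 = 79,784.32 → 79,785 harnesses.

79,785 harnesses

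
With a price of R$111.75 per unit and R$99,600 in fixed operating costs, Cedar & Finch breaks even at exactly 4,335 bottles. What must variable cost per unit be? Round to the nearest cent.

R$88.77

At break-even, FC = Q × (P − VC), so P − VC = R$99,600 ÷ 4,335 = R$22.9758.
Hence VC = price − CM = R$111.75 − R$22.9758 = R$88.77.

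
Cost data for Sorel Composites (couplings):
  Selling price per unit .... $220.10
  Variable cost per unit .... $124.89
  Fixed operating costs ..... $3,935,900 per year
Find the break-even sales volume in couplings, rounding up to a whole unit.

Each unit contributes $220.10 − $124.89 = $95.21.
Break-even Q = $3,935,900 / $95.21 = 41,339.15 → 41,340 couplings.

41,340 couplings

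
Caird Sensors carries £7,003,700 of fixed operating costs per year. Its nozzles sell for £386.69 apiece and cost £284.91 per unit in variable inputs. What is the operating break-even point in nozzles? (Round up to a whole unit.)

Each unit contributes £386.69 − £284.91 = £101.78.
Units to break even: £7,003,700 ÷ £101.78 = 68,812.14, rounded up to 68,813.

68,813 nozzles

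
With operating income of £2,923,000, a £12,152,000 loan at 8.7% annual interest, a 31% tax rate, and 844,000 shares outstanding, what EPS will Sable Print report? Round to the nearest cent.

£1.53

Pre-tax income = £2,923,000 − £1,057,224.00 = £1,865,776.00.
After tax at 31%: net income = £1,865,776.00 × 0.69 = £1,287,385.44.
EPS = £1,287,385.44 ÷ 844,000 = £1.53.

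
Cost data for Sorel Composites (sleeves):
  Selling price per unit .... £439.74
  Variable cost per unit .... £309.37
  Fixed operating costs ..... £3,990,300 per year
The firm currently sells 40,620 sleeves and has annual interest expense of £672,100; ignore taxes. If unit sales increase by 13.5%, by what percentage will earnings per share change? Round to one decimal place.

+112.9%

Contribution at this volume is 40,620 × £130.37 = £5,295,629.40.
EBIT = £5,295,629.40 − £3,990,300 = £1,305,329.40.
Interest = £672,100.00, so EBIT − I = £633,229.40.
Degree of combined leverage = contribution ÷ (EBIT − I) = £5,295,629.40 ÷ £633,229.40 = 8.3629.
EPS therefore changes by 8.3629 × (+13.5%) = +112.9%.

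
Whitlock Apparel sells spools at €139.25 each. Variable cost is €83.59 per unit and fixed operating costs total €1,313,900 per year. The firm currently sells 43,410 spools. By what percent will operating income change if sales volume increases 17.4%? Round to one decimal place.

Total contribution margin = 43,410 × €55.66 = €2,416,200.60.
Operating income = contribution − fixed costs = €2,416,200.60 − €1,313,900 = €1,102,300.60.
Degree of operating leverage = €2,416,200.60 / €1,102,300.60 = 2.1920.
So EBIT moves 2.1920 × (+17.4%) = +38.1%.

+38.1%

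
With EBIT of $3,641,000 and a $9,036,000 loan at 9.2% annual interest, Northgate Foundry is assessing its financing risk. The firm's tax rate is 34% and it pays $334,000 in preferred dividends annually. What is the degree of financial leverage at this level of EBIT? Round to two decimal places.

1.58

Interest = $831,312.00.
Pre-tax preferred-dividend burden = $334,000 ÷ (1 − 0.34) = $506,060.61.
DFL = EBIT ÷ [EBIT − I − D_p/(1−t)] = $3,641,000 ÷ [$3,641,000 − $831,312.00 − $506,060.61] = $3,641,000 ÷ $2,303,627.39 = 1.5806.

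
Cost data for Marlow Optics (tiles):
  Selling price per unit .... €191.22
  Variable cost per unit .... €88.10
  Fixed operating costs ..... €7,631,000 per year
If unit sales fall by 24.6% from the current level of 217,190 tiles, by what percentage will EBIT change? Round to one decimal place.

-37.3%

At 217,190 units, contribution = 217,190 × €103.12 = €22,396,632.80.
EBIT = €22,396,632.80 − €7,631,000 = €14,765,632.80.
Degree of operating leverage = €22,396,632.80 / €14,765,632.80 = 1.5168.
So EBIT moves 1.5168 × (-24.6%) = -37.3%.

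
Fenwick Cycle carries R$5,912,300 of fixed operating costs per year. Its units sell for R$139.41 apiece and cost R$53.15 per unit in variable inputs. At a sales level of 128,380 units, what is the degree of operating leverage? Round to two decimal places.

2.15

At 128,380 units, contribution = 128,380 × R$86.26 = R$11,074,058.80.
Operating income = contribution − fixed costs = R$11,074,058.80 − R$5,912,300 = R$5,161,758.80.
So DOL = total CM / EBIT = R$11,074,058.80 / R$5,161,758.80 = 2.1454.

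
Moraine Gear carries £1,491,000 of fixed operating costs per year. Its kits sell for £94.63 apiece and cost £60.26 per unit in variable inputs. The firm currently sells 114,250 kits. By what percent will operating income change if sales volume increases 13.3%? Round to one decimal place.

+21.4%

At 114,250 units, contribution = 114,250 × £34.37 = £3,926,772.50.
Operating income = contribution − fixed costs = £3,926,772.50 − £1,491,000 = £2,435,772.50.
DOL = contribution ÷ EBIT = £3,926,772.50 ÷ £2,435,772.50 = 1.6121.
So EBIT moves 1.6121 × (+13.3%) = +21.4%.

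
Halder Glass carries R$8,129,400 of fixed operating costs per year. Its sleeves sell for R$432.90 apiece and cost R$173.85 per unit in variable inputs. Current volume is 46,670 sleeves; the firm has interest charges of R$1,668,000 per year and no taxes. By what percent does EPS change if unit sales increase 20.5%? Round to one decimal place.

+108.1%

At 46,670 units, contribution = 46,670 × R$259.05 = R$12,089,863.50.
Operating income = contribution − fixed costs = R$12,089,863.50 − R$8,129,400 = R$3,960,463.50.
Interest = R$1,668,000.00, so EBIT − I = R$2,292,463.50.
DCL = total CM / (EBIT − I) = R$12,089,863.50 / R$2,292,463.50 = 5.2737.
%ΔEPS = DCL × %ΔSales = 5.2737 × +20.5% = +108.1%.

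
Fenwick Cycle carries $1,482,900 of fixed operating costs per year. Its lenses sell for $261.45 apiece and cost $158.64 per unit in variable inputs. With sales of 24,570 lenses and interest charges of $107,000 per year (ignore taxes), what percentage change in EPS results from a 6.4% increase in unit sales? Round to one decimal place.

Contribution at this volume is 24,570 × $102.81 = $2,526,041.70.
EBIT = $2,526,041.70 − $1,482,900 = $1,043,141.70.
After interest of $107,000.00, pre-tax earnings = $936,141.70.
Degree of combined leverage = contribution ÷ (EBIT − I) = $2,526,041.70 ÷ $936,141.70 = 2.6984.
EPS therefore changes by 2.6984 × (+6.4%) = +17.3%.

+17.3%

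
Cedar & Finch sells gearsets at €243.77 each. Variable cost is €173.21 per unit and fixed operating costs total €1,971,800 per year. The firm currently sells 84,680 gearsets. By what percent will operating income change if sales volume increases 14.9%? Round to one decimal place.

+22.2%

Contribution at this volume is 84,680 × €70.56 = €5,975,020.80.
Subtracting fixed costs: EBIT = €5,975,020.80 − €1,971,800 = €4,003,220.80.
Degree of operating leverage = €5,975,020.80 / €4,003,220.80 = 1.4926.
%ΔEBIT = DOL × %ΔSales = 1.4926 × +14.9% = +22.2%.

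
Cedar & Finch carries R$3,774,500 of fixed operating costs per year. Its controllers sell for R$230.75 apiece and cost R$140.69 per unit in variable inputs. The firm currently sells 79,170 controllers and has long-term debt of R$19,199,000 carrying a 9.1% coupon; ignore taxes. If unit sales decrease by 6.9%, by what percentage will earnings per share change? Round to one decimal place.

Total contribution margin = 79,170 × R$90.06 = R$7,130,050.20.
EBIT = R$7,130,050.20 − R$3,774,500 = R$3,355,550.20.
After interest of R$1,747,109.00, pre-tax earnings = R$1,608,441.20.
Degree of combined leverage = contribution ÷ (EBIT − I) = R$7,130,050.20 ÷ R$1,608,441.20 = 4.4329.
%ΔEPS = DCL × %ΔSales = 4.4329 × -6.9% = -30.6%.

-30.6%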